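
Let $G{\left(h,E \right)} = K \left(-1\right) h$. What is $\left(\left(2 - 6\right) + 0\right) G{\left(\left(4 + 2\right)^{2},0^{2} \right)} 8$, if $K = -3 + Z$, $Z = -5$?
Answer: $-9216$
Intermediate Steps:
$K = -8$ ($K = -3 - 5 = -8$)
$G{\left(h,E \right)} = 8 h$ ($G{\left(h,E \right)} = \left(-8\right) \left(-1\right) h = 8 h$)
$\left(\left(2 - 6\right) + 0\right) G{\left(\left(4 + 2\right)^{2},0^{2} \right)} 8 = \left(\left(2 - 6\right) + 0\right) 8 \left(4 + 2\right)^{2} \cdot 8 = \left(-4 + 0\right) 8 \cdot 6^{2} \cdot 8 = - 4 \cdot 8 \cdot 36 \cdot 8 = \left(-4\right) 288 \cdot 8 = \left(-1152\right) 8 = -9216$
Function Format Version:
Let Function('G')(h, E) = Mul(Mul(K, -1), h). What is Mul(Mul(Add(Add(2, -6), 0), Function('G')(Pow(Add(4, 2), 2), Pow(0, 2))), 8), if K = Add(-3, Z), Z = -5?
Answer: -9216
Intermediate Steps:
K = -8 (K = Add(-3, -5) = -8)
Function('G')(h, E) = Mul(8, h) (Function('G')(h, E) = Mul(Mul(-8, -1), h) = Mul(8, h))
Mul(Mul(Add(Add(2, -6), 0), Function('G')(Pow(Add(4, 2), 2), Pow(0, 2))), 8) = Mul(Mul(Add(Add(2, -6), 0), Mul(8, Pow(Add(4, 2), 2))), 8) = Mul(Mul(Add(-4, 0), Mul(8, Pow(6, 2))), 8) = Mul(Mul(-4, Mul(8, 36)), 8) = Mul(Mul(-4, 288), 8) = Mul(-1152, 8) = -9216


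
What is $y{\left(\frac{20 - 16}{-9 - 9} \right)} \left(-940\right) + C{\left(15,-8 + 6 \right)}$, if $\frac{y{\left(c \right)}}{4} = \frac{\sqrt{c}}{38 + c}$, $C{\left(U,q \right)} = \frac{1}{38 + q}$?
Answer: $\frac{1}{36} - \frac{564 i \sqrt{2}}{17} \approx 0.027778 - 46.919 i$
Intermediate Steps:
$y{\left(c \right)} = \frac{4 \sqrt{c}}{38 + c}$ ($y{\left(c \right)} = 4 \frac{\sqrt{c}}{38 + c} = \frac{4 \sqrt{c}}{38 + c}$)
$y{\left(\frac{20 - 16}{-9 - 9} \right)} \left(-940\right) + C{\left(15,-8 + 6 \right)} = \frac{4 \sqrt{\frac{20 - 16}{-9 - 9}}}{38 + \frac{20 - 16}{-9 - 9}} \left(-940\right) + \frac{1}{38 + \left(-8 + 6\right)} = \frac{4 \sqrt{\frac{4}{-18}}}{38 + \frac{4}{-18}} \left(-940\right) + \frac{1}{38 - 2} = \frac{4 \sqrt{4 \left(- \frac{1}{18}\right)}}{38 + 4 \left(- \frac{1}{18}\right)} \left(-940\right) + \frac{1}{36} = \frac{4 \sqrt{- \frac{2}{9}}}{38 - \frac{2}{9}} \left(-940\right) + \frac{1}{36} = \frac{4 \frac{i \sqrt{2}}{3}}{\frac{340}{9}} \left(-940\right) + \frac{1}{36} = 4 \frac{i \sqrt{2}}{3} \cdot \frac{9}{340} \left(-940\right) + \frac{1}{36} = \frac{3 i \sqrt{2}}{85} \left(-940\right) + \frac{1}{36} = - \frac{564 i \sqrt{2}}{17} + \frac{1}{36} = \frac{1}{36} - \frac{564 i \sqrt{2}}{17}$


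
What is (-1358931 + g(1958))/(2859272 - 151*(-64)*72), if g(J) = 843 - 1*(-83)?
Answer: -271601/711016 ≈ -0.38199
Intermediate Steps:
g(J) = 926 (g(J) = 843 + 83 = 926)
(-1358931 + g(1958))/(2859272 - 151*(-64)*72) = (-1358931 + 926)/(2859272 - 151*(-64)*72) = -1358005/(2859272 + 9664*72) = -1358005/(2859272 + 695808) = -1358005/3555080 = -1358005*1/3555080 = -271601/711016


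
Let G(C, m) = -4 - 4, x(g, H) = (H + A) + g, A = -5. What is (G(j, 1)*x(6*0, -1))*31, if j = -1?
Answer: 1488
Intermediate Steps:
x(g, H) = -5 + H + g (x(g, H) = (H - 5) + g = (-5 + H) + g = -5 + H + g)
G(C, m) = -8
(G(j, 1)*x(6*0, -1))*31 = -8*(-5 - 1 + 6*0)*31 = -8*(-5 - 1 + 0)*31 = -8*(-6)*31 = 48*31 = 1488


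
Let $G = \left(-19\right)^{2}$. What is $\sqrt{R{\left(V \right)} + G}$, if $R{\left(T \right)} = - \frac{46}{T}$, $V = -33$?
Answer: $\frac{\sqrt{394647}}{33} \approx 19.037$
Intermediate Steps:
$G = 361$
$\sqrt{R{\left(V \right)} + G} = \sqrt{- \frac{46}{-33} + 361} = \sqrt{\left(-46\right) \left(- \frac{1}{33}\right) + 361} = \sqrt{\frac{46}{33} + 361} = \sqrt{\frac{11959}{33}} = \frac{\sqrt{394647}}{33}$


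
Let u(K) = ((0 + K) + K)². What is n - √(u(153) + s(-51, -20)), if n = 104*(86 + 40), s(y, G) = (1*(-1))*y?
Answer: 13104 - √93687 ≈ 12798.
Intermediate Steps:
s(y, G) = -y
u(K) = 4*K² (u(K) = (K + K)² = (2*K)² = 4*K²)
n = 13104 (n = 104*126 = 13104)
n - √(u(153) + s(-51, -20)) = 13104 - √(4*153² - 1*(-51)) = 13104 - √(4*23409 + 51) = 13104 - √(93636 + 51) = 13104 - √93687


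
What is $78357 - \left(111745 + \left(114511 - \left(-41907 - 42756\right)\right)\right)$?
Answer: $-232562$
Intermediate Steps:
$78357 - \left(111745 + \left(114511 - \left(-41907 - 42756\right)\right)\right) = 78357 - \left(111745 + \left(114511 - -84663\right)\right) = 78357 - \left(111745 + \left(114511 + 84663\right)\right) = 78357 - \left(111745 + 199174\right) = 78357 - 310919 = -232562$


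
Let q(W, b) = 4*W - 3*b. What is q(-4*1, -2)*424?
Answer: -4240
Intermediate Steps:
q(W, b) = -3*b + 4*W
q(-4*1, -2)*424 = (-3*(-2) + 4*(-4*1))*424 = (6 + 4*(-4))*424 = (6 - 16)*424 = -10*424 = -4240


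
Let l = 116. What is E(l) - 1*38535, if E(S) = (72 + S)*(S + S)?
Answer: 5081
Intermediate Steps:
E(S) = 2*S*(72 + S) (E(S) = (72 + S)*(2*S) = 2*S*(72 + S))
E(l) - 1*38535 = 2*116*(72 + 116) - 1*38535 = 2*116*188 - 38535 = 43616 - 38535 = 5081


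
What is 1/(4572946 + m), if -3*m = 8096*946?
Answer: 3/6060022 ≈ 4.9505e-7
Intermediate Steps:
m = -7658816/3 (m = -8096*946/3 = -⅓*7658816 = -7658816/3 ≈ -2.5529e+6)
1/(4572946 + m) = 1/(4572946 - 7658816/3) = 1/(6060022/3) = 3/6060022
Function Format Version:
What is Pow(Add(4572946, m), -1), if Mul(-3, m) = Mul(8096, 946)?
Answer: Rational(3, 6060022) ≈ 4.9505e-7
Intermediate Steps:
m = Rational(-7658816, 3) (m = Mul(Rational(-1, 3), Mul(8096, 946)) = Mul(Rational(-1, 3), 7658816) = Rational(-7658816, 3) ≈ -2.5529e+6)
Pow(Add(4572946, m), -1) = Pow(Add(4572946, Rational(-7658816, 3)), -1) = Pow(Rational(6060022, 3), -1) = Rational(3, 6060022)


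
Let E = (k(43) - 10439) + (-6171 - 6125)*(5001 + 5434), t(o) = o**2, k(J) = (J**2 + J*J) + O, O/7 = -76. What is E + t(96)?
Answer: -128306817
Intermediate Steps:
O = -532 (O = 7*(-76) = -532)
k(J) = -532 + 2*J**2 (k(J) = (J**2 + J*J) - 532 = (J**2 + J**2) - 532 = 2*J**2 - 532 = -532 + 2*J**2)
E = -128316033 (E = ((-532 + 2*43**2) - 10439) + (-6171 - 6125)*(5001 + 5434) = ((-532 + 2*1849) - 10439) - 12296*10435 = ((-532 + 3698) - 10439) - 128308760 = (3166 - 10439) - 128308760 = -7273 - 128308760 = -128316033)
E + t(96) = -128316033 + 96**2 = -128316033 + 9216 = -128306817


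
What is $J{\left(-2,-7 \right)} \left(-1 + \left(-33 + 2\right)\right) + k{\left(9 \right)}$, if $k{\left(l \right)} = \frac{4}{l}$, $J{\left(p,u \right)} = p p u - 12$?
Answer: $\frac{11524}{9} \approx 1280.4$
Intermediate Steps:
$J{\left(p,u \right)} = -12 + u p^{2}$ ($J{\left(p,u \right)} = p^{2} u - 12 = u p^{2} - 12 = -12 + u p^{2}$)
$J{\left(-2,-7 \right)} \left(-1 + \left(-33 + 2\right)\right) + k{\left(9 \right)} = \left(-12 - 7 \left(-2\right)^{2}\right) \left(-1 + \left(-33 + 2\right)\right) + \frac{4}{9} = \left(-12 - 28\right) \left(-1 - 31\right) + 4 \cdot \frac{1}{9} = \left(-12 - 28\right) \left(-32\right) + \frac{4}{9} = \left(-40\right) \left(-32\right) + \frac{4}{9} = 1280 + \frac{4}{9} = \frac{11524}{9}$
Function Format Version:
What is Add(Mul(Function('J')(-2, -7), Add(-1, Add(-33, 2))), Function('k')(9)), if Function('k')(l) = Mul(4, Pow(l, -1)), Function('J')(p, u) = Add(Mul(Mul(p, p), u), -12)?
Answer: Rational(11524, 9) ≈ 1280.4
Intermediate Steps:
Function('J')(p, u) = Add(-12, Mul(u, Pow(p, 2))) (Function('J')(p, u) = Add(Mul(Pow(p, 2), u), -12) = Add(Mul(u, Pow(p, 2)), -12) = Add(-12, Mul(u, Pow(p, 2))))
Add(Mul(Function('J')(-2, -7), Add(-1, Add(-33, 2))), Function('k')(9)) = Add(Mul(Add(-12, Mul(-7, Pow(-2, 2))), Add(-1, Add(-33, 2))), Mul(4, Pow(9, -1))) = Add(Mul(Add(-12, Mul(-7, 4)), Add(-1, -31)), Mul(4, Rational(1, 9))) = Add(Mul(Add(-12, -28), -32), Rational(4, 9)) = Add(Mul(-40, -32), Rational(4, 9)) = Add(1280, Rational(4, 9)) = Rational(11524, 9)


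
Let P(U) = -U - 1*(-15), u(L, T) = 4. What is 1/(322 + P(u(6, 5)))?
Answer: 1/333 ≈ 0.0030030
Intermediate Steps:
P(U) = 15 - U (P(U) = -U + 15 = 15 - U)
1/(322 + P(u(6, 5))) = 1/(322 + (15 - 1*4)) = 1/(322 + (15 - 4)) = 1/(322 + 11) = 1/333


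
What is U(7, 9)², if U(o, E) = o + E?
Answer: 256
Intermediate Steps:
U(o, E) = E + o
U(7, 9)² = (9 + 7)² = 16² = 256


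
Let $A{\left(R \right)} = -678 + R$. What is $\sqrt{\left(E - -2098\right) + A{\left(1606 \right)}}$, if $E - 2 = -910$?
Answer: $\sqrt{2118} \approx 46.022$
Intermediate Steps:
$E = -908$ ($E = 2 - 910 = -908$)
$\sqrt{\left(E - -2098\right) + A{\left(1606 \right)}} = \sqrt{\left(-908 - -2098\right) + \left(-678 + 1606\right)} = \sqrt{\left(-908 + 2098\right) + 928} = \sqrt{1190 + 928} = \sqrt{2118}$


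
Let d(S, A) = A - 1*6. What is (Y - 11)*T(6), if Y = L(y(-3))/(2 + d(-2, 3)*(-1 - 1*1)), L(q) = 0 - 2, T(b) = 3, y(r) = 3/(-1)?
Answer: -135/4 ≈ -33.750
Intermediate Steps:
d(S, A) = -6 + A (d(S, A) = A - 6 = -6 + A)
y(r) = -3 (y(r) = 3*(-1) = -3)
L(q) = -2
Y = -1/4 (Y = -2/(2 + (-6 + 3)*(-1 - 1*1)) = -2/(2 - 3*(-1 - 1)) = -2/(2 - 3*(-2)) = -2/(2 + 6) = -2/8 = -2*1/8 = -1/4 ≈ -0.25000)
(Y - 11)*T(6) = (-1/4 - 11)*3 = -45/4*3 = -135/4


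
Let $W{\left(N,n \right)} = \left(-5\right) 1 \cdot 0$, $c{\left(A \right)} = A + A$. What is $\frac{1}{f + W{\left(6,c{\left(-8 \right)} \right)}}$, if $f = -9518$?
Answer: $- \frac{1}{9518} \approx -0.00010506$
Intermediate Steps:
$c{\left(A \right)} = 2 A$
$W{\left(N,n \right)} = 0$ ($W{\left(N,n \right)} = \left(-5\right) 0 = 0$)
$\frac{1}{f + W{\left(6,c{\left(-8 \right)} \right)}} = \frac{1}{-9518 + 0} = \frac{1}{-9518} = - \frac{1}{9518}$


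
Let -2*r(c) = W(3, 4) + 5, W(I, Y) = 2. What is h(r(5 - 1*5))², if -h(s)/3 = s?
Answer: 441/4 ≈ 110.25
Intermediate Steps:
r(c) = -7/2 (r(c) = -(2 + 5)/2 = -½*7 = -7/2)
h(s) = -3*s
h(r(5 - 1*5))² = (-3*(-7/2))² = (21/2)² = 441/4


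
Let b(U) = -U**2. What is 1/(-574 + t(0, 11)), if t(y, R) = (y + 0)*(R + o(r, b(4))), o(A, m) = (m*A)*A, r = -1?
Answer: -1/574 ≈ -0.0017422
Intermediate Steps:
o(A, m) = m*A**2 (o(A, m) = (A*m)*A = m*A**2)
t(y, R) = y*(-16 + R) (t(y, R) = (y + 0)*(R - 1*4**2*(-1)**2) = y*(R - 1*16*1) = y*(R - 16*1) = y*(R - 16) = y*(-16 + R))
1/(-574 + t(0, 11)) = 1/(-574 + 0*(-16 + 11)) = 1/(-574 + 0*(-5)) = 1/(-574 + 0) = 1/(-574) = -1/574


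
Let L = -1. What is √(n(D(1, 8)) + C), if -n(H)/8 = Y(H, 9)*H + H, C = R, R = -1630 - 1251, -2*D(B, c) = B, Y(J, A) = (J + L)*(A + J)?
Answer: 4*I*√183 ≈ 54.111*I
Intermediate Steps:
Y(J, A) = (-1 + J)*(A + J) (Y(J, A) = (J - 1)*(A + J) = (-1 + J)*(A + J))
D(B, c) = -B/2
R = -2881
C = -2881
n(H) = -8*H - 8*H*(-9 + H² + 8*H) (n(H) = -8*((H² - 1*9 - H + 9*H)*H + H) = -8*((H² - 9 - H + 9*H)*H + H) = -8*((-9 + H² + 8*H)*H + H) = -8*(H*(-9 + H² + 8*H) + H) = -8*(H + H*(-9 + H² + 8*H)) = -8*H - 8*H*(-9 + H² + 8*H))
√(n(D(1, 8)) + C) = √(8*(-½*1)*(8 - (-½*1)² - (-4)) - 2881) = √(8*(-½)*(8 - (-½)² - 8*(-½)) - 2881) = √(8*(-½)*(8 - 1*¼ + 4) - 2881) = √(8*(-½)*(8 - ¼ + 4) - 2881) = √(8*(-½)*(47/4) - 2881) = √(-47 - 2881) = √(-2928) = 4*I*√183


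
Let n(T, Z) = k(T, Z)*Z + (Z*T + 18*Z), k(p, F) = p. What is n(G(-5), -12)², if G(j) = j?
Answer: 9216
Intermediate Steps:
n(T, Z) = 18*Z + 2*T*Z (n(T, Z) = T*Z + (Z*T + 18*Z) = T*Z + (T*Z + 18*Z) = T*Z + (18*Z + T*Z) = 18*Z + 2*T*Z)
n(G(-5), -12)² = (2*(-12)*(9 - 5))² = (2*(-12)*4)² = (-96)² = 9216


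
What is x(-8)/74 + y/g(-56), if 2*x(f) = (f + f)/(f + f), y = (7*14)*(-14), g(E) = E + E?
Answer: 907/74 ≈ 12.257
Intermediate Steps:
g(E) = 2*E
y = -1372 (y = 98*(-14) = -1372)
x(f) = ½ (x(f) = ((f + f)/(f + f))/2 = ((2*f)/((2*f)))/2 = ((2*f)*(1/(2*f)))/2 = (½)*1 = ½)
x(-8)/74 + y/g(-56) = (½)/74 - 1372/(2*(-56)) = (½)*(1/74) - 1372/(-112) = 1/148 - 1372*(-1/112) = 1/148 + 49/4 = 907/74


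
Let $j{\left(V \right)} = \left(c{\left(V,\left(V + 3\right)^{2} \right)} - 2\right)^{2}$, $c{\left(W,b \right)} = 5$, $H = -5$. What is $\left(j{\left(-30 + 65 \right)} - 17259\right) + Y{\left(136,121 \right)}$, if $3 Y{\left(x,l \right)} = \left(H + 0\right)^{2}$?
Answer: $- \frac{51725}{3} \approx -17242.0$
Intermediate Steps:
$Y{\left(x,l \right)} = \frac{25}{3}$ ($Y{\left(x,l \right)} = \frac{\left(-5 + 0\right)^{2}}{3} = \frac{\left(-5\right)^{2}}{3} = \frac{1}{3} \cdot 25 = \frac{25}{3}$)
$j{\left(V \right)} = 9$ ($j{\left(V \right)} = \left(5 - 2\right)^{2} = 3^{2} = 9$)
$\left(j{\left(-30 + 65 \right)} - 17259\right) + Y{\left(136,121 \right)} = \left(9 - 17259\right) + \frac{25}{3} = -17250 + \frac{25}{3} = - \frac{51725}{3}$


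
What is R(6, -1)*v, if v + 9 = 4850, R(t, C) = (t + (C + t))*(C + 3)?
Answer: 106502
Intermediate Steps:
R(t, C) = (3 + C)*(C + 2*t) (R(t, C) = (C + 2*t)*(3 + C) = (3 + C)*(C + 2*t))
v = 4841 (v = -9 + 4850 = 4841)
R(6, -1)*v = ((-1)**2 + 3*(-1) + 6*6 + 2*(-1)*6)*4841 = (1 - 3 + 36 - 12)*4841 = 22*4841 = 106502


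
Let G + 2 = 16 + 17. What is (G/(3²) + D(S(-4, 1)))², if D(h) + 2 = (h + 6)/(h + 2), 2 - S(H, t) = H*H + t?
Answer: 62500/13689 ≈ 4.5657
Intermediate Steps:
S(H, t) = 2 - t - H² (S(H, t) = 2 - (H*H + t) = 2 - (H² + t) = 2 - (t + H²) = 2 + (-t - H²) = 2 - t - H²)
D(h) = -2 + (6 + h)/(2 + h) (D(h) = -2 + (h + 6)/(h + 2) = -2 + (6 + h)/(2 + h))
G = 31 (G = -2 + (16 + 17) = -2 + 33 = 31)
(G/(3²) + D(S(-4, 1)))² = (31/(3²) + (2 - (2 - 1*1 - 1*(-4)²))/(2 + (2 - 1*1 - 1*(-4)²)))² = (31/9 + (2 - (2 - 1 - 1*16))/(2 + (2 - 1 - 1*16)))² = (31*(⅑) + (2 - (2 - 1 - 16))/(2 + (2 - 1 - 16)))² = (31/9 + (2 - 1*(-15))/(2 - 15))² = (31/9 + (2 + 15)/(-13))² = (31/9 - 1/13*17)² = (31/9 - 17/13)² = (250/117)² = 62500/13689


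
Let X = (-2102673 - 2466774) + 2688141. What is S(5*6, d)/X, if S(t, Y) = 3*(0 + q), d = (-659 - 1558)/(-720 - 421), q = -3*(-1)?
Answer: -1/209034 ≈ -4.7839e-6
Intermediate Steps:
q = 3
d = 2217/1141 (d = -2217/(-1141) = -2217*(-1/1141) = 2217/1141 ≈ 1.9430)
S(t, Y) = 9 (S(t, Y) = 3*(0 + 3) = 3*3 = 9)
X = -1881306 (X = -4569447 + 2688141 = -1881306)
S(5*6, d)/X = 9/(-1881306) = 9*(-1/1881306) = -1/209034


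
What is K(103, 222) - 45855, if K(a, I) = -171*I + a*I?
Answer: -60951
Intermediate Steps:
K(a, I) = -171*I + I*a
K(103, 222) - 45855 = 222*(-171 + 103) - 45855 = 222*(-68) - 45855 = -15096 - 45855 = -60951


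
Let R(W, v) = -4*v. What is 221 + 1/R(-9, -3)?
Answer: 2653/12 ≈ 221.08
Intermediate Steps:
221 + 1/R(-9, -3) = 221 + 1/(-4*(-3)) = 221 + 1/12 = 2653/12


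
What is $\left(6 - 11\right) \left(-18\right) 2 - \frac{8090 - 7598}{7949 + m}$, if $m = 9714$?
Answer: $\frac{3178848}{17663} \approx 179.97$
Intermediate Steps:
$\left(6 - 11\right) \left(-18\right) 2 - \frac{8090 - 7598}{7949 + m} = \left(6 - 11\right) \left(-18\right) 2 - \frac{8090 - 7598}{7949 + 9714} = \left(-5\right) \left(-18\right) 2 - \frac{8090 - 7598}{17663} = 90 \cdot 2 - 492 \cdot \frac{1}{17663} = 180 - \frac{492}{17663} = \frac{3178848}{17663}$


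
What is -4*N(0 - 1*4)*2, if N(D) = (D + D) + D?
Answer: 96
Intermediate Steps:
N(D) = 3*D (N(D) = 2*D + D = 3*D)
-4*N(0 - 1*4)*2 = -12*(0 - 1*4)*2 = -12*(0 - 4)*2 = -12*(-4)*2 = -4*(-12)*2 = 48*2 = 96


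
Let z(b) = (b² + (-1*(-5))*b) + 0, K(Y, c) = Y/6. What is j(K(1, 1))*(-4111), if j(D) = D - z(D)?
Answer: 102775/36 ≈ 2854.9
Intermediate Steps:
K(Y, c) = Y/6 (K(Y, c) = Y*(⅙) = Y/6)
z(b) = b² + 5*b (z(b) = (b² + 5*b) + 0 = b² + 5*b)
j(D) = D - D*(5 + D)
j(K(1, 1))*(-4111) = (((⅙)*1)*(-4 - 1/6))*(-4111) = ((-4 - 1*⅙)/6)*(-4111) = ((-4 - ⅙)/6)*(-4111) = ((⅙)*(-25/6))*(-4111) = -25/36*(-4111) = 102775/36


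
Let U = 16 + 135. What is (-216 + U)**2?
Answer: 4225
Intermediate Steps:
U = 151
(-216 + U)**2 = (-216 + 151)**2 = (-65)**2 = 4225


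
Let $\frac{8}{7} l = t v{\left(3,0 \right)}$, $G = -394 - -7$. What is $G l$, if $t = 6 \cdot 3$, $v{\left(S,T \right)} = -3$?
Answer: $\frac{73143}{4} \approx 18286.0$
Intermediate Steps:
$G = -387$ ($G = -394 + 7 = -387$)
$t = 18$
$l = - \frac{189}{4}$ ($l = \frac{7 \cdot 18 \left(-3\right)}{8} = \frac{7}{8} \left(-54\right) = - \frac{189}{4} \approx -47.25$)
$G l = \left(-387\right) \left(- \frac{189}{4}\right) = \frac{73143}{4}$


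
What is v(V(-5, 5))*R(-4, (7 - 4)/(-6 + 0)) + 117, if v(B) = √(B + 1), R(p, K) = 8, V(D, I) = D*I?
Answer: 117 + 16*I*√6 ≈ 117.0 + 39.192*I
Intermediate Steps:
v(B) = √(1 + B)
v(V(-5, 5))*R(-4, (7 - 4)/(-6 + 0)) + 117 = √(1 - 5*5)*8 + 117 = √(1 - 25)*8 + 117 = √(-24)*8 + 117 = (2*I*√6)*8 + 117 = 16*I*√6 + 117 = 117 + 16*I*√6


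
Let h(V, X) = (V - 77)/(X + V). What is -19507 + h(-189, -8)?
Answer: -3842613/197 ≈ -19506.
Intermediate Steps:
h(V, X) = (-77 + V)/(V + X)
-19507 + h(-189, -8) = -19507 + (-77 - 189)/(-189 - 8) = -19507 - 266/(-197) = -19507 - 1/197*(-266) = -19507 + 266/197 = -3842613/197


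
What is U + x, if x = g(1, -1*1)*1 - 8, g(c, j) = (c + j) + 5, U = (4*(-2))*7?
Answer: -59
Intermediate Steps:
U = -56 (U = -8*7 = -56)
g(c, j) = 5 + c + j
x = -3 (x = (5 + 1 - 1*1)*1 - 8 = (5 + 1 - 1)*1 - 8 = 5*1 - 8 = 5 - 8 = -3)
U + x = -56 - 3 = -59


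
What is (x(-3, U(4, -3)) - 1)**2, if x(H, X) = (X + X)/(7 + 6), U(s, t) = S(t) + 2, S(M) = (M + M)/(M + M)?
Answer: 49/169 ≈ 0.28994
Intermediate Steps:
S(M) = 1 (S(M) = (2*M)/((2*M)) = (2*M)*(1/(2*M)) = 1)
U(s, t) = 3 (U(s, t) = 1 + 2 = 3)
x(H, X) = 2*X/13 (x(H, X) = (2*X)/13 = (2*X)*(1/13) = 2*X/13)
(x(-3, U(4, -3)) - 1)**2 = ((2/13)*3 - 1)**2 = (6/13 - 1)**2 = (-7/13)**2 = 49/169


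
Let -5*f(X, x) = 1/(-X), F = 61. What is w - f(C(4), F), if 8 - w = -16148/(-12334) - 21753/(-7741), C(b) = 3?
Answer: 2731137118/716081205 ≈ 3.8140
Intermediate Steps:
f(X, x) = 1/(5*X) (f(X, x) = -(-1/X)/5 = -(-1)/(5*X) = 1/(5*X))
w = 185258391/47738747 (w = 8 - (-16148/(-12334) - 21753/(-7741)) = 8 - (-16148*(-1/12334) - 21753*(-1/7741)) = 8 - (8074/6167 + 21753/7741) = 8 - 1*196651585/47738747 = 8 - 196651585/47738747 = 185258391/47738747 ≈ 3.8807)
w - f(C(4), F) = 185258391/47738747 - 1/(5*3) = 185258391/47738747 - 1*1/15 = 185258391/47738747 - 1/15 = 2731137118/716081205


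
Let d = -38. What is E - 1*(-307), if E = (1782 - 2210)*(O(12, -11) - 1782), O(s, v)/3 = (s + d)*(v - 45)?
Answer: -1106501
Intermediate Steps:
O(s, v) = 3*(-45 + v)*(-38 + s) (O(s, v) = 3*((s - 38)*(v - 45)) = 3*((-38 + s)*(-45 + v)) = 3*((-45 + v)*(-38 + s)) = 3*(-45 + v)*(-38 + s))
E = -1106808 (E = (1782 - 2210)*((5130 - 135*12 - 114*(-11) + 3*12*(-11)) - 1782) = -428*((5130 - 1620 + 1254 - 396) - 1782) = -428*(4368 - 1782) = -428*2586 = -1106808)
E - 1*(-307) = -1106808 - 1*(-307) = -1106808 + 307 = -1106501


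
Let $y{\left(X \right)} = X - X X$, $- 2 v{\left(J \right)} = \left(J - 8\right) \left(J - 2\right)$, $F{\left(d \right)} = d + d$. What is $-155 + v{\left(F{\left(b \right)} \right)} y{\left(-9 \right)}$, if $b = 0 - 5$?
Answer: $9565$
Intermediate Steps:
$b = -5$ ($b = 0 - 5 = -5$)
$F{\left(d \right)} = 2 d$
$v{\left(J \right)} = - \frac{\left(-8 + J\right) \left(-2 + J\right)}{2}$ ($v{\left(J \right)} = - \frac{\left(J - 8\right) \left(J - 2\right)}{2} = - \frac{\left(-8 + J\right) \left(-2 + J\right)}{2}$)
$y{\left(X \right)} = X - X^{2}$
$-155 + v{\left(F{\left(b \right)} \right)} y{\left(-9 \right)} = -155 + \left(-8 + 5 \cdot 2 \left(-5\right) - \frac{\left(2 \left(-5\right)\right)^{2}}{2}\right) \left(- 9 \left(1 - -9\right)\right) = -155 + \left(-8 + 5 \left(-10\right) - \frac{\left(-10\right)^{2}}{2}\right) \left(- 9 \left(1 + 9\right)\right) = -155 + \left(-8 - 50 - 50\right) \left(\left(-9\right) 10\right) = -155 + \left(-8 - 50 - 50\right) \left(-90\right) = -155 - -9720 = -155 + 9720 = 9565$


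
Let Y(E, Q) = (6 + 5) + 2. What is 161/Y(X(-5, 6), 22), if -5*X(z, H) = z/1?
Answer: 161/13 ≈ 12.385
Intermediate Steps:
X(z, H) = -z/5 (X(z, H) = -z/(5*1) = -z/5)
Y(E, Q) = 13 (Y(E, Q) = 11 + 2 = 13)
161/Y(X(-5, 6), 22) = 161/13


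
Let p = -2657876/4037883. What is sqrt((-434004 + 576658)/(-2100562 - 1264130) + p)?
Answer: I*sqrt(399156565294524486325686)/754790701502 ≈ 0.83704*I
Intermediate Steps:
p = -2657876/4037883 (p = -2657876*1/4037883 = -2657876/4037883 ≈ -0.65823)
sqrt((-434004 + 576658)/(-2100562 - 1264130) + p) = sqrt((-434004 + 576658)/(-2100562 - 1264130) - 2657876/4037883) = sqrt(142654/(-3364692) - 2657876/4037883) = sqrt(142654*(-1/3364692) - 2657876/4037883) = sqrt(-71327/1682346 - 2657876/4037883) = sqrt(-528830793093/754790701502) = I*sqrt(399156565294524486325686)/754790701502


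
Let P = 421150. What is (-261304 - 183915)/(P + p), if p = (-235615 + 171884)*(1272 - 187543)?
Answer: -445219/11871658251 ≈ -3.7503e-5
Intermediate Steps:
p = 11871237101 (p = -63731*(-186271) = 11871237101)
(-261304 - 183915)/(P + p) = (-261304 - 183915)/(421150 + 11871237101) = -445219/11871658251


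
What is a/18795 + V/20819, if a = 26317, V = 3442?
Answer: 612586013/391293105 ≈ 1.5655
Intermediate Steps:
a/18795 + V/20819 = 26317/18795 + 3442/20819 = 612586013/391293105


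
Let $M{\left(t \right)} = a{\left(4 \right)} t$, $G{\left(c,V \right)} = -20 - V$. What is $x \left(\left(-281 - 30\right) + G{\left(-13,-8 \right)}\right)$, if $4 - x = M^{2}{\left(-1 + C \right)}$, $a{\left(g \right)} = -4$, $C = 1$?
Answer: $-1292$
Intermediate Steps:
$M{\left(t \right)} = - 4 t$
$x = 4$ ($x = 4 - \left(- 4 \left(-1 + 1\right)\right)^{2} = 4 - \left(\left(-4\right) 0\right)^{2} = 4 - 0^{2} = 4 - 0 = 4 + 0 = 4$)
$x \left(\left(-281 - 30\right) + G{\left(-13,-8 \right)}\right) = 4 \left(\left(-281 - 30\right) - 12\right) = 4 \left(\left(-281 - 30\right) + \left(-20 + 8\right)\right) = 4 \left(-311 - 12\right) = 4 \left(-323\right) = -1292$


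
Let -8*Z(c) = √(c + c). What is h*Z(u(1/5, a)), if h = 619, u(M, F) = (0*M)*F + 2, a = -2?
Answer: -619/4 ≈ -154.75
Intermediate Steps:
u(M, F) = 2 (u(M, F) = 0*F + 2 = 0 + 2 = 2)
Z(c) = -√2*√c/8 (Z(c) = -√(c + c)/8 = -√2*√c/8)
h*Z(u(1/5, a)) = 619*(-√2*√2/8) = 619*(-¼) = -619/4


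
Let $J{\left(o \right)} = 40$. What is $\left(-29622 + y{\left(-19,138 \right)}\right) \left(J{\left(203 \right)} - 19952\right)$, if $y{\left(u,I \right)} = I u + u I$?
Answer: $694251792$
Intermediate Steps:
$y{\left(u,I \right)} = 2 I u$ ($y{\left(u,I \right)} = I u + I u = 2 I u$)
$\left(-29622 + y{\left(-19,138 \right)}\right) \left(J{\left(203 \right)} - 19952\right) = \left(-29622 + 2 \cdot 138 \left(-19\right)\right) \left(40 - 19952\right) = \left(-29622 - 5244\right) \left(-19912\right) = \left(-34866\right) \left(-19912\right) = 694251792$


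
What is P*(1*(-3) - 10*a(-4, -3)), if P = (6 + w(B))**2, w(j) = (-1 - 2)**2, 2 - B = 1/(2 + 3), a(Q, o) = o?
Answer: 6075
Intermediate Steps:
B = 9/5 (B = 2 - 1/(2 + 3) = 2 - 1/5 = 9/5 ≈ 1.8000)
w(j) = 9 (w(j) = (-3)**2 = 9)
P = 225 (P = (6 + 9)**2 = 15**2 = 225)
P*(1*(-3) - 10*a(-4, -3)) = 225*(1*(-3) - 10*(-3)) = 225*(-3 + 30) = 225*27 = 6075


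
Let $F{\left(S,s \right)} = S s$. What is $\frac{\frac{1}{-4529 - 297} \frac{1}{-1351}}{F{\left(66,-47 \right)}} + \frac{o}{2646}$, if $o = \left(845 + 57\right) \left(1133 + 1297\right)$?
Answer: $\frac{117275008035233}{141573673164} \approx 828.37$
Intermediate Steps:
$o = 2191860$ ($o = 902 \cdot 2430 = 2191860$)
$\frac{\frac{1}{-4529 - 297} \frac{1}{-1351}}{F{\left(66,-47 \right)}} + \frac{o}{2646} = \frac{\frac{1}{-4529 - 297} \frac{1}{-1351}}{66 \left(-47\right)} + \frac{2191860}{2646} = \frac{\frac{1}{-4826} \left(- \frac{1}{1351}\right)}{-3102} + 2191860 \cdot \frac{1}{2646} = \left(- \frac{1}{4826}\right) \left(- \frac{1}{1351}\right) \left(- \frac{1}{3102}\right) + \frac{40590}{49} = \frac{1}{6519926} \left(- \frac{1}{3102}\right) + \frac{40590}{49} = - \frac{1}{20224810452} + \frac{40590}{49} = \frac{117275008035233}{141573673164}$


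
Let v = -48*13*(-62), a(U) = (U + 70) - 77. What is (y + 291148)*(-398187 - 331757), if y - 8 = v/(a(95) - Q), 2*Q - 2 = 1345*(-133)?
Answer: -38055031579343520/179059 ≈ -2.1253e+11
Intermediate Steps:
a(U) = -7 + U (a(U) = (70 + U) - 77 = -7 + U)
Q = -178883/2 (Q = 1 + (1345*(-133))/2 = 1 + (1/2)*(-178885) = 1 - 178885/2 = -178883/2 ≈ -89442.)
v = 38688 (v = -624*(-62) = 38688)
y = 1509848/179059 (y = 8 + 38688/((-7 + 95) - 1*(-178883/2)) = 8 + 38688/(88 + 178883/2) = 8 + 38688/(179059/2) = 8 + 38688*(2/179059) = 8 + 77376/179059 = 1509848/179059 ≈ 8.4321)
(y + 291148)*(-398187 - 331757) = (1509848/179059 + 291148)*(-398187 - 331757) = (52134179580/179059)*(-729944) = -38055031579343520/179059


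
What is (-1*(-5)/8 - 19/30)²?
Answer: 1/14400 ≈ 6.9444e-5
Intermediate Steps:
(-1*(-5)/8 - 19/30)² = (5*(⅛) - 19*1/30)² = (5/8 - 19/30)² = (-1/120)² = 1/14400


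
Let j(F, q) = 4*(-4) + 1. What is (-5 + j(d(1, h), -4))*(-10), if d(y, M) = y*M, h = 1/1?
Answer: 200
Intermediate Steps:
h = 1
d(y, M) = M*y
j(F, q) = -15 (j(F, q) = -16 + 1 = -15)
(-5 + j(d(1, h), -4))*(-10) = (-5 - 15)*(-10) = -20*(-10) = 200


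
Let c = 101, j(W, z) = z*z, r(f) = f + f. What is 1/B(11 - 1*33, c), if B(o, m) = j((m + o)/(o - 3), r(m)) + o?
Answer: 1/40782 ≈ 2.4521e-5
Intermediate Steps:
r(f) = 2*f
j(W, z) = z**2
B(o, m) = o + 4*m**2 (B(o, m) = (2*m)**2 + o = 4*m**2 + o = o + 4*m**2)
1/B(11 - 1*33, c) = 1/((11 - 1*33) + 4*101**2) = 1/((11 - 33) + 4*10201) = 1/(-22 + 40804) = 1/40782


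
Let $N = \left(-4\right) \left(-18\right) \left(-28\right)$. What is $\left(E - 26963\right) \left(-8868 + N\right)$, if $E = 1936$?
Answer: $272393868$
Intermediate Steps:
$N = -2016$ ($N = 72 \left(-28\right) = -2016$)
$\left(E - 26963\right) \left(-8868 + N\right) = \left(1936 - 26963\right) \left(-8868 - 2016\right) = \left(-25027\right) \left(-10884\right) = 272393868$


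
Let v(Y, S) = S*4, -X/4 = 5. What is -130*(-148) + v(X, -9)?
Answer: 19204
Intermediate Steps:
X = -20 (X = -4*5 = -20)
v(Y, S) = 4*S
-130*(-148) + v(X, -9) = -130*(-148) + 4*(-9) = 19240 - 36 = 19204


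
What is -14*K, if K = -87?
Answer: 1218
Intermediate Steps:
-14*K = -14*(-87) = 1218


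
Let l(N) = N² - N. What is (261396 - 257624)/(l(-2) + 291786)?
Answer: 943/72948 ≈ 0.012927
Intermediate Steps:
(261396 - 257624)/(l(-2) + 291786) = (261396 - 257624)/(-2*(-1 - 2) + 291786) = 3772/(-2*(-3) + 291786) = 3772/(6 + 291786) = 3772/291792 = 3772*(1/291792) = 943/72948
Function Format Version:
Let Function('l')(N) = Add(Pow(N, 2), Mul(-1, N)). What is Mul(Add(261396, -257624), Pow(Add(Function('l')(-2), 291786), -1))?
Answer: Rational(943, 72948) ≈ 0.012927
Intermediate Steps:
Mul(Add(261396, -257624), Pow(Add(Function('l')(-2), 291786), -1)) = Mul(Add(261396, -257624), Pow(Add(Mul(-2, Add(-1, -2)), 291786), -1)) = Mul(3772, Pow(Add(Mul(-2, -3), 291786), -1)) = Mul(3772, Pow(Add(6, 291786), -1)) = Mul(3772, Pow(291792, -1)) = Mul(3772, Rational(1, 291792)) = Rational(943, 72948)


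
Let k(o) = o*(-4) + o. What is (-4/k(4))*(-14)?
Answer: -14/3 ≈ -4.6667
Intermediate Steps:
k(o) = -3*o (k(o) = -4*o + o = -3*o)
(-4/k(4))*(-14) = (-4/(-3*4))*(-14) = (-4/(-12))*(-14) = -1/12*(-4)*(-14) = (1/3)*(-14) = -14/3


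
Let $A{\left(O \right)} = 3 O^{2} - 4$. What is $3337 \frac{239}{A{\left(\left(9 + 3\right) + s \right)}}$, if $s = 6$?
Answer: $\frac{797543}{968} \approx 823.91$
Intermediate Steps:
$A{\left(O \right)} = -4 + 3 O^{2}$
$3337 \frac{239}{A{\left(\left(9 + 3\right) + s \right)}} = 3337 \frac{239}{-4 + 3 \left(\left(9 + 3\right) + 6\right)^{2}} = 3337 \frac{239}{-4 + 3 \left(12 + 6\right)^{2}} = 3337 \frac{239}{-4 + 3 \cdot 18^{2}} = 3337 \frac{239}{-4 + 3 \cdot 324} = 3337 \frac{239}{-4 + 972} = 3337 \cdot \frac{239}{968} = \frac{797543}{968}$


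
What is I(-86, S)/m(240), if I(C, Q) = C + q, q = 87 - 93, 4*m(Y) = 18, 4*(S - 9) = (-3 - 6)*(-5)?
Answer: -184/9 ≈ -20.444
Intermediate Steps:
S = 81/4 (S = 9 + ((-3 - 6)*(-5))/4 = 9 + (-9*(-5))/4 = 9 + (¼)*45 = 9 + 45/4 = 81/4 ≈ 20.250)
m(Y) = 9/2 (m(Y) = (¼)*18 = 9/2)
q = -6
I(C, Q) = -6 + C (I(C, Q) = C - 6 = -6 + C)
I(-86, S)/m(240) = (-6 - 86)/(9/2) = -92*2/9 = -184/9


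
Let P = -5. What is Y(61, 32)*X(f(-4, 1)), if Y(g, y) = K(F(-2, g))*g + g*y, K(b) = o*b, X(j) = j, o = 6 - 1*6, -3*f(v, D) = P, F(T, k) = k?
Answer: 9760/3 ≈ 3253.3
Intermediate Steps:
f(v, D) = 5/3 (f(v, D) = -⅓*(-5) = 5/3)
o = 0 (o = 6 - 6 = 0)
K(b) = 0 (K(b) = 0*b = 0)
Y(g, y) = g*y (Y(g, y) = 0*g + g*y = 0 + g*y = g*y)
Y(61, 32)*X(f(-4, 1)) = (61*32)*(5/3) = 1952*(5/3) = 9760/3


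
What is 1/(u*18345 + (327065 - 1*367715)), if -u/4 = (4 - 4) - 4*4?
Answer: 1/1133430 ≈ 8.8228e-7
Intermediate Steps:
u = 64 (u = -4*((4 - 4) - 4*4) = -4*(0 - 16) = -4*(-16) = 64)
1/(u*18345 + (327065 - 1*367715)) = 1/(64*18345 + (327065 - 1*367715)) = 1/(1174080 + (327065 - 367715)) = 1/(1174080 - 40650) = 1/1133430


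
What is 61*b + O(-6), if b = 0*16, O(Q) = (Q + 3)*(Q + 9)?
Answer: -9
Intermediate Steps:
O(Q) = (3 + Q)*(9 + Q)
b = 0
61*b + O(-6) = 61*0 + (27 + (-6)² + 12*(-6)) = 0 + (27 + 36 - 72) = 0 - 9 = -9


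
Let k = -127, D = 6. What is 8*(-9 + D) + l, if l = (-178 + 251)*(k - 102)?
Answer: -16741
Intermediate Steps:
l = -16717 (l = (-178 + 251)*(-127 - 102) = 73*(-229) = -16717)
8*(-9 + D) + l = 8*(-9 + 6) - 16717 = 8*(-3) - 16717 = -24 - 16717 = -16741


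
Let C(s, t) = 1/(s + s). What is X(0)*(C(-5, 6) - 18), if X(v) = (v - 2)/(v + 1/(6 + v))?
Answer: 1086/5 ≈ 217.20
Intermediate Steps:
C(s, t) = 1/(2*s)
X(v) = (-2 + v)/(v + 1/(6 + v))
X(0)*(C(-5, 6) - 18) = ((-12 + 0**2 + 4*0)/(1 + 0**2 + 6*0))*((1/2)/(-5) - 18) = ((-12 + 0 + 0)/(1 + 0 + 0))*((1/2)*(-1/5) - 18) = (-12/1)*(-1/10 - 18) = (1*(-12))*(-181/10) = -12*(-181/10) = 1086/5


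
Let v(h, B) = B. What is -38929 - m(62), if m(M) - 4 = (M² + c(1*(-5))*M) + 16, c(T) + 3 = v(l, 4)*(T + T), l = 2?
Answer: -40127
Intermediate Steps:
c(T) = -3 + 8*T (c(T) = -3 + 4*(T + T) = -3 + 4*(2*T) = -3 + 8*T)
m(M) = 20 + M² - 43*M (m(M) = 4 + ((M² + (-3 + 8*(1*(-5)))*M) + 16) = 4 + ((M² + (-3 + 8*(-5))*M) + 16) = 4 + ((M² + (-3 - 40)*M) + 16) = 4 + ((M² - 43*M) + 16) = 4 + (16 + M² - 43*M) = 20 + M² - 43*M)
-38929 - m(62) = -38929 - (20 + 62² - 43*62) = -38929 - (20 + 3844 - 2666) = -38929 - 1*1198 = -38929 - 1198 = -40127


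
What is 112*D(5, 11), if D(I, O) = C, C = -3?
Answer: -336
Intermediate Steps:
D(I, O) = -3
112*D(5, 11) = 112*(-3) = -336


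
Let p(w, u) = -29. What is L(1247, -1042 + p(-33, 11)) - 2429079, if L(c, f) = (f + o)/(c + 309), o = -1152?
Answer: -3779649147/1556 ≈ -2.4291e+6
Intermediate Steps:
L(c, f) = (-1152 + f)/(309 + c) (L(c, f) = (f - 1152)/(c + 309) = (-1152 + f)/(309 + c))
L(1247, -1042 + p(-33, 11)) - 2429079 = (-1152 + (-1042 - 29))/(309 + 1247) - 2429079 = (-1152 - 1071)/1556 - 2429079 = (1/1556)*(-2223) - 2429079 = -2223/1556 - 2429079 = -3779649147/1556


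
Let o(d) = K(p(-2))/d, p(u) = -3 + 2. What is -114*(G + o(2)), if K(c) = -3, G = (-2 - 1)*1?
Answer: 513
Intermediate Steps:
p(u) = -1
G = -3 (G = -3*1 = -3)
o(d) = -3/d
-114*(G + o(2)) = -114*(-3 - 3/2) = -114*(-9/2) = 513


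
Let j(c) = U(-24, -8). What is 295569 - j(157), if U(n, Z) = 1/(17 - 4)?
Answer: 3842396/13 ≈ 2.9557e+5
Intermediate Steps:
U(n, Z) = 1/13
j(c) = 1/13
295569 - j(157) = 295569 - 1*1/13 = 295569 - 1/13 = 3842396/13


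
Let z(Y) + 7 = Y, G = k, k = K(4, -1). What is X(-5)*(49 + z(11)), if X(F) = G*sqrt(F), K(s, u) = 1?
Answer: 53*I*sqrt(5) ≈ 118.51*I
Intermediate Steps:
k = 1
G = 1
X(F) = sqrt(F) (X(F) = 1*sqrt(F) = sqrt(F))
z(Y) = -7 + Y
X(-5)*(49 + z(11)) = sqrt(-5)*(49 + (-7 + 11)) = (I*sqrt(5))*(49 + 4) = (I*sqrt(5))*53 = 53*I*sqrt(5)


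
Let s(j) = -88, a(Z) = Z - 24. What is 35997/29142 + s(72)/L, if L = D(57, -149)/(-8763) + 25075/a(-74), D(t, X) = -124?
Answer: 3370528651895/2134360789122 ≈ 1.5792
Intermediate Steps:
a(Z) = -24 + Z
L = -219720073/858774 (L = -124/(-8763) + 25075/(-24 - 74) = -124*(-1/8763) + 25075/(-98) = 124/8763 + 25075*(-1/98) = 124/8763 - 25075/98 = -219720073/858774 ≈ -255.85)
35997/29142 + s(72)/L = 35997/29142 - 88/(-219720073/858774) = 35997*(1/29142) - 88*(-858774/219720073) = 11999/9714 + 75572112/219720073 = 3370528651895/2134360789122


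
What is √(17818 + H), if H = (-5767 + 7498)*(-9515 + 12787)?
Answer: 5*√227266 ≈ 2383.6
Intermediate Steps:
H = 5663832 (H = 1731*3272 = 5663832)
√(17818 + H) = √(17818 + 5663832) = √5681650 = 5*√227266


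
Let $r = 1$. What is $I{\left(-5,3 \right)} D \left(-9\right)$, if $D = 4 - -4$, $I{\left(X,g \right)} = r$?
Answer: $-72$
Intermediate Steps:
$I{\left(X,g \right)} = 1$
$D = 8$ ($D = 4 + 4 = 8$)
$I{\left(-5,3 \right)} D \left(-9\right) = 1 \cdot 8 \left(-9\right) = 8 \left(-9\right) = -72$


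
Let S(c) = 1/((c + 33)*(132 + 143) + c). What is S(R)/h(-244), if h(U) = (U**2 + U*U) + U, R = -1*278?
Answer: -1/8039070684 ≈ -1.2439e-10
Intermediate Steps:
R = -278
h(U) = U + 2*U**2 (h(U) = (U**2 + U**2) + U = 2*U**2 + U = U + 2*U**2)
S(c) = 1/(9075 + 276*c) (S(c) = 1/((33 + c)*275 + c) = 1/((9075 + 275*c) + c) = 1/(9075 + 276*c))
S(R)/h(-244) = (1/(3*(3025 + 92*(-278))))/((-244*(1 + 2*(-244)))) = (1/(3*(3025 - 25576)))/((-244*(1 - 488))) = ((1/3)/(-22551))/((-244*(-487))) = ((1/3)*(-1/22551))/118828 = -1/67653*1/118828 = -1/8039070684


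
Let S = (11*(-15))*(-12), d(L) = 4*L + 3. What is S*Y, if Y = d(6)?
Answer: 53460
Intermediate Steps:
d(L) = 3 + 4*L
Y = 27 (Y = 3 + 4*6 = 3 + 24 = 27)
S = 1980 (S = -165*(-12) = 1980)
S*Y = 1980*27 = 53460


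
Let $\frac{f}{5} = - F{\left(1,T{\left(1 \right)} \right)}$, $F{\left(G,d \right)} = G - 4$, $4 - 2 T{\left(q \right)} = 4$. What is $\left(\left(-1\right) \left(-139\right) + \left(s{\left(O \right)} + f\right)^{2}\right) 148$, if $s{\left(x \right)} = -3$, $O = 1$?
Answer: $41884$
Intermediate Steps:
$T{\left(q \right)} = 0$ ($T{\left(q \right)} = 2 - 2 = 0$)
$F{\left(G,d \right)} = -4 + G$
$f = 15$ ($f = 5 \left(- (-4 + 1)\right) = 5 \left(\left(-1\right) \left(-3\right)\right) = 5 \cdot 3 = 15$)
$\left(\left(-1\right) \left(-139\right) + \left(s{\left(O \right)} + f\right)^{2}\right) 148 = \left(\left(-1\right) \left(-139\right) + \left(-3 + 15\right)^{2}\right) 148 = \left(139 + 12^{2}\right) 148 = \left(139 + 144\right) 148 = 283 \cdot 148 = 41884$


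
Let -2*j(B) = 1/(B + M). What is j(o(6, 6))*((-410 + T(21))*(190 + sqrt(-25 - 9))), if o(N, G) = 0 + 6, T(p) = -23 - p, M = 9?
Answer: 8626/3 + 227*I*sqrt(34)/15 ≈ 2875.3 + 88.242*I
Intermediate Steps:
o(N, G) = 6
j(B) = -1/(2*(9 + B)) (j(B) = -1/(2*(B + 9)) = -1/(2*(9 + B)))
j(o(6, 6))*((-410 + T(21))*(190 + sqrt(-25 - 9))) = (-1/(18 + 2*6))*((-410 + (-23 - 1*21))*(190 + sqrt(-25 - 9))) = (-1/(18 + 12))*((-410 + (-23 - 21))*(190 + sqrt(-34))) = (-1/30)*((-410 - 44)*(190 + I*sqrt(34))) = (-1*1/30)*(-454*(190 + I*sqrt(34))) = -(-86260 - 454*I*sqrt(34))/30 = 8626/3 + 227*I*sqrt(34)/15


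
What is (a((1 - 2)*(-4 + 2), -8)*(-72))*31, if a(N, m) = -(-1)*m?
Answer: 17856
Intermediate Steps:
a(N, m) = m
(a((1 - 2)*(-4 + 2), -8)*(-72))*31 = -8*(-72)*31 = 576*31 = 17856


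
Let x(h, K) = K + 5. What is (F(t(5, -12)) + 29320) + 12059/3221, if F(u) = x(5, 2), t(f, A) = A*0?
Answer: 94474326/3221 ≈ 29331.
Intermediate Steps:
x(h, K) = 5 + K
t(f, A) = 0
F(u) = 7 (F(u) = 5 + 2 = 7)
(F(t(5, -12)) + 29320) + 12059/3221 = (7 + 29320) + 12059/3221 = 29327 + 12059*(1/3221) = 29327 + 12059/3221 = 94474326/3221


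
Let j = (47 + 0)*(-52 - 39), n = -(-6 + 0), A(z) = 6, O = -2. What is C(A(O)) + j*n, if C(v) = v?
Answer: -25656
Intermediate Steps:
n = 6 (n = -1*(-6) = 6)
j = -4277 (j = 47*(-91) = -4277)
C(A(O)) + j*n = 6 - 4277*6 = 6 - 25662 = -25656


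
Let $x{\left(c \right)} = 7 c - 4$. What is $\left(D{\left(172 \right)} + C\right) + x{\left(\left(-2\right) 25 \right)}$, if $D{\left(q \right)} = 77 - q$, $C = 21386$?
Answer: $20937$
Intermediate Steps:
$x{\left(c \right)} = -4 + 7 c$
$\left(D{\left(172 \right)} + C\right) + x{\left(\left(-2\right) 25 \right)} = \left(\left(77 - 172\right) + 21386\right) + \left(-4 + 7 \left(\left(-2\right) 25\right)\right) = \left(\left(77 - 172\right) + 21386\right) + \left(-4 + 7 \left(-50\right)\right) = \left(-95 + 21386\right) - 354 = 21291 - 354 = 20937$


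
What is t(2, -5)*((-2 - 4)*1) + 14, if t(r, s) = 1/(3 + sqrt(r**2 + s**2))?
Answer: 149/10 - 3*sqrt(29)/10 ≈ 13.284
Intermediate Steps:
t(2, -5)*((-2 - 4)*1) + 14 = ((-2 - 4)*1)/(3 + sqrt(2**2 + (-5)**2)) + 14 = (-6*1)/(3 + sqrt(4 + 25)) + 14 = -6/(3 + sqrt(29)) + 14 = 14 - 6/(3 + sqrt(29))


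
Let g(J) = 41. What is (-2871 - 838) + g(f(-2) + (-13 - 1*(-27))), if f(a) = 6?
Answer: -3668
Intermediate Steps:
(-2871 - 838) + g(f(-2) + (-13 - 1*(-27))) = (-2871 - 838) + 41 = -3709 + 41 = -3668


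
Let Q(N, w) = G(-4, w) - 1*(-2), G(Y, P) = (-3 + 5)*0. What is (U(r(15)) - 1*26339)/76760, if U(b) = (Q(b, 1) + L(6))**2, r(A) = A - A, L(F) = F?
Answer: -5255/15352 ≈ -0.34230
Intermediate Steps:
G(Y, P) = 0 (G(Y, P) = 2*0 = 0)
r(A) = 0
Q(N, w) = 2 (Q(N, w) = 0 - 1*(-2) = 0 + 2 = 2)
U(b) = 64 (U(b) = (2 + 6)**2 = 8**2 = 64)
(U(r(15)) - 1*26339)/76760 = (64 - 1*26339)/76760 = (64 - 26339)*(1/76760) = -26275*1/76760 = -5255/15352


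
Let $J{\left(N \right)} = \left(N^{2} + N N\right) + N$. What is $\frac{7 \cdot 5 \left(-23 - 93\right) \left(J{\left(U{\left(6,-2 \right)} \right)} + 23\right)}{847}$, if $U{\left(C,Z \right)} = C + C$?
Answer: $- \frac{187340}{121} \approx -1548.3$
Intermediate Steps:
$U{\left(C,Z \right)} = 2 C$
$J{\left(N \right)} = N + 2 N^{2}$ ($J{\left(N \right)} = \left(N^{2} + N^{2}\right) + N = 2 N^{2} + N = N + 2 N^{2}$)
$\frac{7 \cdot 5 \left(-23 - 93\right) \left(J{\left(U{\left(6,-2 \right)} \right)} + 23\right)}{847} = \frac{7 \cdot 5 \left(-23 - 93\right) \left(2 \cdot 6 \left(1 + 2 \cdot 2 \cdot 6\right) + 23\right)}{847} = 35 \left(- 116 \left(12 \left(1 + 2 \cdot 12\right) + 23\right)\right) \frac{1}{847} = 35 \left(- 116 \left(12 \left(1 + 24\right) + 23\right)\right) \frac{1}{847} = 35 \left(- 116 \left(12 \cdot 25 + 23\right)\right) \frac{1}{847} = 35 \left(- 116 \left(300 + 23\right)\right) \frac{1}{847} = 35 \left(\left(-116\right) 323\right) \frac{1}{847} = 35 \left(-37468\right) \frac{1}{847} = \left(-1311380\right) \frac{1}{847} = - \frac{187340}{121}$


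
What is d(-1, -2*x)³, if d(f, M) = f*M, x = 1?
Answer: 8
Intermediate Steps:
d(f, M) = M*f
d(-1, -2*x)³ = (-2*1*(-1))³ = (-2*(-1))³ = 2³ = 8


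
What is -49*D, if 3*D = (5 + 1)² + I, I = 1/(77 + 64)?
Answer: -248773/423 ≈ -588.12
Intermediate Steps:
I = 1/141 ≈ 0.0070922
D = 5077/423 (D = ((5 + 1)² + 1/141)/3 = (6² + 1/141)/3 = (36 + 1/141)/3 = (⅓)*(5077/141) = 5077/423 ≈ 12.002)
-49*D = -49*5077/423 = -248773/423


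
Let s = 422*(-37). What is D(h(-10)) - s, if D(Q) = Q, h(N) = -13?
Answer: 15601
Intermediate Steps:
s = -15614
D(h(-10)) - s = -13 - 1*(-15614) = -13 + 15614 = 15601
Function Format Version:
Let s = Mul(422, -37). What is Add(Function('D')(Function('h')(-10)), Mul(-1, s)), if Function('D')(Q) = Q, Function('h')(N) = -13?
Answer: 15601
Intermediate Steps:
s = -15614
Add(Function('D')(Function('h')(-10)), Mul(-1, s)) = Add(-13, Mul(-1, -15614)) = Add(-13, 15614) = 15601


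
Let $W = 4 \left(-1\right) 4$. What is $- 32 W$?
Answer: $512$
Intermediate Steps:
$W = -16$ ($W = \left(-4\right) 4 = -16$)
$- 32 W = \left(-32\right) \left(-16\right) = 512$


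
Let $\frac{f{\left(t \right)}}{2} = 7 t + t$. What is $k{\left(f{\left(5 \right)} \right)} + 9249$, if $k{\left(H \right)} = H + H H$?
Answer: $15729$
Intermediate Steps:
$f{\left(t \right)} = 16 t$ ($f{\left(t \right)} = 2 \left(7 t + t\right) = 2 \cdot 8 t = 16 t$)
$k{\left(H \right)} = H + H^{2}$
$k{\left(f{\left(5 \right)} \right)} + 9249 = 16 \cdot 5 \left(1 + 16 \cdot 5\right) + 9249 = 80 \left(1 + 80\right) + 9249 = 80 \cdot 81 + 9249 = 6480 + 9249 = 15729$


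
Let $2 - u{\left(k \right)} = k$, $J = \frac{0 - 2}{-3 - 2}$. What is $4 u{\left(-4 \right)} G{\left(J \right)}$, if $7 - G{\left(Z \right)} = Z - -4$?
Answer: $\frac{312}{5} \approx 62.4$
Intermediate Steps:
$J = \frac{2}{5}$ ($J = - \frac{2}{-5} = \left(-2\right) \left(- \frac{1}{5}\right) = \frac{2}{5} \approx 0.4$)
$u{\left(k \right)} = 2 - k$
$G{\left(Z \right)} = 3 - Z$ ($G{\left(Z \right)} = 7 - \left(Z - -4\right) = 7 - \left(Z + 4\right) = 7 - \left(4 + Z\right) = 3 - Z$)
$4 u{\left(-4 \right)} G{\left(J \right)} = 4 \left(2 - -4\right) \left(3 - \frac{2}{5}\right) = 4 \left(2 + 4\right) \left(3 - \frac{2}{5}\right) = 4 \cdot 6 \cdot \frac{13}{5} = 24 \cdot \frac{13}{5} = \frac{312}{5}$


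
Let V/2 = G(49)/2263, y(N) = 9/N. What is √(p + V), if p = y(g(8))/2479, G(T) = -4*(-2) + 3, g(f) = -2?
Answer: √995310899386/11219954 ≈ 0.088918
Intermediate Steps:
G(T) = 11 (G(T) = 8 + 3 = 11)
p = -9/4958 (p = (9/(-2))/2479 = (9*(-½))*(1/2479) = -9/2*1/2479 = -9/4958 ≈ -0.0018152)
V = 22/2263 (V = 2*(11/2263) = 22/2263 ≈ 0.0097216)
√(p + V) = √(-9/4958 + 22/2263) = √(88709/11219954) = √995310899386/11219954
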